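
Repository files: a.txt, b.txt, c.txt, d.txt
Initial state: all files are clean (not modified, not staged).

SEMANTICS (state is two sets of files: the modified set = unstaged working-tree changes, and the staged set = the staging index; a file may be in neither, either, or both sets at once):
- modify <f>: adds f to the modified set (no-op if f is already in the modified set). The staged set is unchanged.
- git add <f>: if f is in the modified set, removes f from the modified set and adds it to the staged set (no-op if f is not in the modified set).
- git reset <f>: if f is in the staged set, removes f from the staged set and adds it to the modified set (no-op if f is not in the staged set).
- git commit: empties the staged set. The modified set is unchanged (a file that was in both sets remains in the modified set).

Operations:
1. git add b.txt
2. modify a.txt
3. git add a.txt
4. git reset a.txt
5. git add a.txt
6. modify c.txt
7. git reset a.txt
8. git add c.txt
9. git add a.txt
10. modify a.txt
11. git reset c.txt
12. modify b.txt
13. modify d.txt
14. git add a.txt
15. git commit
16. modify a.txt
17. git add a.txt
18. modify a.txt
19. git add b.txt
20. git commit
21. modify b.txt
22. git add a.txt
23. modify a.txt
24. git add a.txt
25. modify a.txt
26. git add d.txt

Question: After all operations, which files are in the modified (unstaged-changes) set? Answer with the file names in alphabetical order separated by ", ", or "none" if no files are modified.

Answer: a.txt, b.txt, c.txt

Derivation:
After op 1 (git add b.txt): modified={none} staged={none}
After op 2 (modify a.txt): modified={a.txt} staged={none}
After op 3 (git add a.txt): modified={none} staged={a.txt}
After op 4 (git reset a.txt): modified={a.txt} staged={none}
After op 5 (git add a.txt): modified={none} staged={a.txt}
After op 6 (modify c.txt): modified={c.txt} staged={a.txt}
After op 7 (git reset a.txt): modified={a.txt, c.txt} staged={none}
After op 8 (git add c.txt): modified={a.txt} staged={c.txt}
After op 9 (git add a.txt): modified={none} staged={a.txt, c.txt}
After op 10 (modify a.txt): modified={a.txt} staged={a.txt, c.txt}
After op 11 (git reset c.txt): modified={a.txt, c.txt} staged={a.txt}
After op 12 (modify b.txt): modified={a.txt, b.txt, c.txt} staged={a.txt}
After op 13 (modify d.txt): modified={a.txt, b.txt, c.txt, d.txt} staged={a.txt}
After op 14 (git add a.txt): modified={b.txt, c.txt, d.txt} staged={a.txt}
After op 15 (git commit): modified={b.txt, c.txt, d.txt} staged={none}
After op 16 (modify a.txt): modified={a.txt, b.txt, c.txt, d.txt} staged={none}
After op 17 (git add a.txt): modified={b.txt, c.txt, d.txt} staged={a.txt}
After op 18 (modify a.txt): modified={a.txt, b.txt, c.txt, d.txt} staged={a.txt}
After op 19 (git add b.txt): modified={a.txt, c.txt, d.txt} staged={a.txt, b.txt}
After op 20 (git commit): modified={a.txt, c.txt, d.txt} staged={none}
After op 21 (modify b.txt): modified={a.txt, b.txt, c.txt, d.txt} staged={none}
After op 22 (git add a.txt): modified={b.txt, c.txt, d.txt} staged={a.txt}
After op 23 (modify a.txt): modified={a.txt, b.txt, c.txt, d.txt} staged={a.txt}
After op 24 (git add a.txt): modified={b.txt, c.txt, d.txt} staged={a.txt}
After op 25 (modify a.txt): modified={a.txt, b.txt, c.txt, d.txt} staged={a.txt}
After op 26 (git add d.txt): modified={a.txt, b.txt, c.txt} staged={a.txt, d.txt}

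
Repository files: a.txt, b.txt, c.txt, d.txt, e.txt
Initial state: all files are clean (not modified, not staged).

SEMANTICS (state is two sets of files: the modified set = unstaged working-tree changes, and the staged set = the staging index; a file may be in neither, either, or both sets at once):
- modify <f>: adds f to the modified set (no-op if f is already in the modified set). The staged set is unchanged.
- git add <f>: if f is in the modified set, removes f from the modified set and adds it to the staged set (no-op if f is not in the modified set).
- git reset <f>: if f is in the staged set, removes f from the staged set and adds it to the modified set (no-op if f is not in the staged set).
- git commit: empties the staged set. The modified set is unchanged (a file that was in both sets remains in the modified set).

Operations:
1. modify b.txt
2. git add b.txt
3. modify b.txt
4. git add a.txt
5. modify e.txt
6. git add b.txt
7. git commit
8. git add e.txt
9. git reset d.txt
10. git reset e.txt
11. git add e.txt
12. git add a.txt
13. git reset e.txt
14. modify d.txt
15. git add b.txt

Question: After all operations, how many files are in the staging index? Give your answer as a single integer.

After op 1 (modify b.txt): modified={b.txt} staged={none}
After op 2 (git add b.txt): modified={none} staged={b.txt}
After op 3 (modify b.txt): modified={b.txt} staged={b.txt}
After op 4 (git add a.txt): modified={b.txt} staged={b.txt}
After op 5 (modify e.txt): modified={b.txt, e.txt} staged={b.txt}
After op 6 (git add b.txt): modified={e.txt} staged={b.txt}
After op 7 (git commit): modified={e.txt} staged={none}
After op 8 (git add e.txt): modified={none} staged={e.txt}
After op 9 (git reset d.txt): modified={none} staged={e.txt}
After op 10 (git reset e.txt): modified={e.txt} staged={none}
After op 11 (git add e.txt): modified={none} staged={e.txt}
After op 12 (git add a.txt): modified={none} staged={e.txt}
After op 13 (git reset e.txt): modified={e.txt} staged={none}
After op 14 (modify d.txt): modified={d.txt, e.txt} staged={none}
After op 15 (git add b.txt): modified={d.txt, e.txt} staged={none}
Final staged set: {none} -> count=0

Answer: 0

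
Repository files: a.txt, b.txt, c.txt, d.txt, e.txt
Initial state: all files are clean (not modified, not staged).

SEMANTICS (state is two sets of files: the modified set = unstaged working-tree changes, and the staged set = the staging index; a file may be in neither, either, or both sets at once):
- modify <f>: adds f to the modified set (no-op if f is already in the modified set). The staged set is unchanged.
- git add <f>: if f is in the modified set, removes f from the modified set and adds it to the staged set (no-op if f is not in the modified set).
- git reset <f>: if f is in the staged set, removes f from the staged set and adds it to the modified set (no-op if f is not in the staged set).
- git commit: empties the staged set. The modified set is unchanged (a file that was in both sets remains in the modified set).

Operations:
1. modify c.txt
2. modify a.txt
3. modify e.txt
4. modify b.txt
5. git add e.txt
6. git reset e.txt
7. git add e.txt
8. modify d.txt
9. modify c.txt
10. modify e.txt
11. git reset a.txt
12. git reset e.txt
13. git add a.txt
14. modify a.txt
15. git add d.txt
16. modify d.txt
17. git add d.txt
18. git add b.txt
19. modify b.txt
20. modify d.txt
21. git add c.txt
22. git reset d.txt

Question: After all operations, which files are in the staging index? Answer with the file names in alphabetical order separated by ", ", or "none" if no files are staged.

After op 1 (modify c.txt): modified={c.txt} staged={none}
After op 2 (modify a.txt): modified={a.txt, c.txt} staged={none}
After op 3 (modify e.txt): modified={a.txt, c.txt, e.txt} staged={none}
After op 4 (modify b.txt): modified={a.txt, b.txt, c.txt, e.txt} staged={none}
After op 5 (git add e.txt): modified={a.txt, b.txt, c.txt} staged={e.txt}
After op 6 (git reset e.txt): modified={a.txt, b.txt, c.txt, e.txt} staged={none}
After op 7 (git add e.txt): modified={a.txt, b.txt, c.txt} staged={e.txt}
After op 8 (modify d.txt): modified={a.txt, b.txt, c.txt, d.txt} staged={e.txt}
After op 9 (modify c.txt): modified={a.txt, b.txt, c.txt, d.txt} staged={e.txt}
After op 10 (modify e.txt): modified={a.txt, b.txt, c.txt, d.txt, e.txt} staged={e.txt}
After op 11 (git reset a.txt): modified={a.txt, b.txt, c.txt, d.txt, e.txt} staged={e.txt}
After op 12 (git reset e.txt): modified={a.txt, b.txt, c.txt, d.txt, e.txt} staged={none}
After op 13 (git add a.txt): modified={b.txt, c.txt, d.txt, e.txt} staged={a.txt}
After op 14 (modify a.txt): modified={a.txt, b.txt, c.txt, d.txt, e.txt} staged={a.txt}
After op 15 (git add d.txt): modified={a.txt, b.txt, c.txt, e.txt} staged={a.txt, d.txt}
After op 16 (modify d.txt): modified={a.txt, b.txt, c.txt, d.txt, e.txt} staged={a.txt, d.txt}
After op 17 (git add d.txt): modified={a.txt, b.txt, c.txt, e.txt} staged={a.txt, d.txt}
After op 18 (git add b.txt): modified={a.txt, c.txt, e.txt} staged={a.txt, b.txt, d.txt}
After op 19 (modify b.txt): modified={a.txt, b.txt, c.txt, e.txt} staged={a.txt, b.txt, d.txt}
After op 20 (modify d.txt): modified={a.txt, b.txt, c.txt, d.txt, e.txt} staged={a.txt, b.txt, d.txt}
After op 21 (git add c.txt): modified={a.txt, b.txt, d.txt, e.txt} staged={a.txt, b.txt, c.txt, d.txt}
After op 22 (git reset d.txt): modified={a.txt, b.txt, d.txt, e.txt} staged={a.txt, b.txt, c.txt}

Answer: a.txt, b.txt, c.txt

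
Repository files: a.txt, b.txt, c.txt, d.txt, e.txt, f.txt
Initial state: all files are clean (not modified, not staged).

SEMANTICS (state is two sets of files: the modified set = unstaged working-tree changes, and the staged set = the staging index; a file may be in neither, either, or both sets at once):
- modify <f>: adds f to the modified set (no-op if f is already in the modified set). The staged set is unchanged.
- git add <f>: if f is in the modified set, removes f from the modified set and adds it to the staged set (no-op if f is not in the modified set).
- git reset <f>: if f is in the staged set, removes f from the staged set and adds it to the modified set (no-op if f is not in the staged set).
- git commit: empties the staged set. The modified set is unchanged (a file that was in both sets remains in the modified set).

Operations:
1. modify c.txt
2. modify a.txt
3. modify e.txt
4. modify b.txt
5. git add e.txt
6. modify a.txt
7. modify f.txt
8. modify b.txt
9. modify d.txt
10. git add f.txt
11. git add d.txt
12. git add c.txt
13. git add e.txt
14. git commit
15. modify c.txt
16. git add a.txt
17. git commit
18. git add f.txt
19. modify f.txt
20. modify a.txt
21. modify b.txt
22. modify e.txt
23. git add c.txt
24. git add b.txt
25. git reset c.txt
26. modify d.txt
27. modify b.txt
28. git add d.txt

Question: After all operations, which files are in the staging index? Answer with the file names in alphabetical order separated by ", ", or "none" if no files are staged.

After op 1 (modify c.txt): modified={c.txt} staged={none}
After op 2 (modify a.txt): modified={a.txt, c.txt} staged={none}
After op 3 (modify e.txt): modified={a.txt, c.txt, e.txt} staged={none}
After op 4 (modify b.txt): modified={a.txt, b.txt, c.txt, e.txt} staged={none}
After op 5 (git add e.txt): modified={a.txt, b.txt, c.txt} staged={e.txt}
After op 6 (modify a.txt): modified={a.txt, b.txt, c.txt} staged={e.txt}
After op 7 (modify f.txt): modified={a.txt, b.txt, c.txt, f.txt} staged={e.txt}
After op 8 (modify b.txt): modified={a.txt, b.txt, c.txt, f.txt} staged={e.txt}
After op 9 (modify d.txt): modified={a.txt, b.txt, c.txt, d.txt, f.txt} staged={e.txt}
After op 10 (git add f.txt): modified={a.txt, b.txt, c.txt, d.txt} staged={e.txt, f.txt}
After op 11 (git add d.txt): modified={a.txt, b.txt, c.txt} staged={d.txt, e.txt, f.txt}
After op 12 (git add c.txt): modified={a.txt, b.txt} staged={c.txt, d.txt, e.txt, f.txt}
After op 13 (git add e.txt): modified={a.txt, b.txt} staged={c.txt, d.txt, e.txt, f.txt}
After op 14 (git commit): modified={a.txt, b.txt} staged={none}
After op 15 (modify c.txt): modified={a.txt, b.txt, c.txt} staged={none}
After op 16 (git add a.txt): modified={b.txt, c.txt} staged={a.txt}
After op 17 (git commit): modified={b.txt, c.txt} staged={none}
After op 18 (git add f.txt): modified={b.txt, c.txt} staged={none}
After op 19 (modify f.txt): modified={b.txt, c.txt, f.txt} staged={none}
After op 20 (modify a.txt): modified={a.txt, b.txt, c.txt, f.txt} staged={none}
After op 21 (modify b.txt): modified={a.txt, b.txt, c.txt, f.txt} staged={none}
After op 22 (modify e.txt): modified={a.txt, b.txt, c.txt, e.txt, f.txt} staged={none}
After op 23 (git add c.txt): modified={a.txt, b.txt, e.txt, f.txt} staged={c.txt}
After op 24 (git add b.txt): modified={a.txt, e.txt, f.txt} staged={b.txt, c.txt}
After op 25 (git reset c.txt): modified={a.txt, c.txt, e.txt, f.txt} staged={b.txt}
After op 26 (modify d.txt): modified={a.txt, c.txt, d.txt, e.txt, f.txt} staged={b.txt}
After op 27 (modify b.txt): modified={a.txt, b.txt, c.txt, d.txt, e.txt, f.txt} staged={b.txt}
After op 28 (git add d.txt): modified={a.txt, b.txt, c.txt, e.txt, f.txt} staged={b.txt, d.txt}

Answer: b.txt, d.txt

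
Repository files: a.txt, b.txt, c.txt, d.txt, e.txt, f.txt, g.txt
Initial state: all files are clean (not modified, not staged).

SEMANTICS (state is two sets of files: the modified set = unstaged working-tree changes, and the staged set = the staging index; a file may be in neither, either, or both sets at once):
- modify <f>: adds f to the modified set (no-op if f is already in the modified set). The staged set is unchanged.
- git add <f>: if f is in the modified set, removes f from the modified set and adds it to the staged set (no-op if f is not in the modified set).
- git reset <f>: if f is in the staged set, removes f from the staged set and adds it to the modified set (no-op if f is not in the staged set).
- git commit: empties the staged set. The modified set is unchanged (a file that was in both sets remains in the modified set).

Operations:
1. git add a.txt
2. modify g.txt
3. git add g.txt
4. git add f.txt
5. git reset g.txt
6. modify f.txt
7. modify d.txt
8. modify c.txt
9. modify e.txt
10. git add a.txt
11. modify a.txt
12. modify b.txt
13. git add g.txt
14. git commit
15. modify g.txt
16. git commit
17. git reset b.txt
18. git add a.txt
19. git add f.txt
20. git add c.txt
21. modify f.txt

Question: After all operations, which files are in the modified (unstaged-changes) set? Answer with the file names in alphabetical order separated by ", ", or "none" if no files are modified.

Answer: b.txt, d.txt, e.txt, f.txt, g.txt

Derivation:
After op 1 (git add a.txt): modified={none} staged={none}
After op 2 (modify g.txt): modified={g.txt} staged={none}
After op 3 (git add g.txt): modified={none} staged={g.txt}
After op 4 (git add f.txt): modified={none} staged={g.txt}
After op 5 (git reset g.txt): modified={g.txt} staged={none}
After op 6 (modify f.txt): modified={f.txt, g.txt} staged={none}
After op 7 (modify d.txt): modified={d.txt, f.txt, g.txt} staged={none}
After op 8 (modify c.txt): modified={c.txt, d.txt, f.txt, g.txt} staged={none}
After op 9 (modify e.txt): modified={c.txt, d.txt, e.txt, f.txt, g.txt} staged={none}
After op 10 (git add a.txt): modified={c.txt, d.txt, e.txt, f.txt, g.txt} staged={none}
After op 11 (modify a.txt): modified={a.txt, c.txt, d.txt, e.txt, f.txt, g.txt} staged={none}
After op 12 (modify b.txt): modified={a.txt, b.txt, c.txt, d.txt, e.txt, f.txt, g.txt} staged={none}
After op 13 (git add g.txt): modified={a.txt, b.txt, c.txt, d.txt, e.txt, f.txt} staged={g.txt}
After op 14 (git commit): modified={a.txt, b.txt, c.txt, d.txt, e.txt, f.txt} staged={none}
After op 15 (modify g.txt): modified={a.txt, b.txt, c.txt, d.txt, e.txt, f.txt, g.txt} staged={none}
After op 16 (git commit): modified={a.txt, b.txt, c.txt, d.txt, e.txt, f.txt, g.txt} staged={none}
After op 17 (git reset b.txt): modified={a.txt, b.txt, c.txt, d.txt, e.txt, f.txt, g.txt} staged={none}
After op 18 (git add a.txt): modified={b.txt, c.txt, d.txt, e.txt, f.txt, g.txt} staged={a.txt}
After op 19 (git add f.txt): modified={b.txt, c.txt, d.txt, e.txt, g.txt} staged={a.txt, f.txt}
After op 20 (git add c.txt): modified={b.txt, d.txt, e.txt, g.txt} staged={a.txt, c.txt, f.txt}
After op 21 (modify f.txt): modified={b.txt, d.txt, e.txt, f.txt, g.txt} staged={a.txt, c.txt, f.txt}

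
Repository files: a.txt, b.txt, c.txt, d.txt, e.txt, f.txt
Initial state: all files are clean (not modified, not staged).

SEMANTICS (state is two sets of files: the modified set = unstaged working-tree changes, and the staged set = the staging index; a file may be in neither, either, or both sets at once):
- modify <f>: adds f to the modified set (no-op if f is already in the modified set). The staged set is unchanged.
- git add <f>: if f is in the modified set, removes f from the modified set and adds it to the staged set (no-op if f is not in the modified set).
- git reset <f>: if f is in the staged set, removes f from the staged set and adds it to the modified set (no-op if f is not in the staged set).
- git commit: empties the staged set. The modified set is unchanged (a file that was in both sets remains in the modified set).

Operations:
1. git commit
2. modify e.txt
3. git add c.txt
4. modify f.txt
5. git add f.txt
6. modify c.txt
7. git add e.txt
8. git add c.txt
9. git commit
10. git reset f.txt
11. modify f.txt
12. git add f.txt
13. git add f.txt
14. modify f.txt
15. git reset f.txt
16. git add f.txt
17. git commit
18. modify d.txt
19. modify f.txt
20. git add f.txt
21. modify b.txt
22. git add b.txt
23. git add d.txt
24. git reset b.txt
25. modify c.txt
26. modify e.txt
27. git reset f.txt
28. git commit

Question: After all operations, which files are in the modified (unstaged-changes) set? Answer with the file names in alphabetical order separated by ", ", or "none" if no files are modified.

Answer: b.txt, c.txt, e.txt, f.txt

Derivation:
After op 1 (git commit): modified={none} staged={none}
After op 2 (modify e.txt): modified={e.txt} staged={none}
After op 3 (git add c.txt): modified={e.txt} staged={none}
After op 4 (modify f.txt): modified={e.txt, f.txt} staged={none}
After op 5 (git add f.txt): modified={e.txt} staged={f.txt}
After op 6 (modify c.txt): modified={c.txt, e.txt} staged={f.txt}
After op 7 (git add e.txt): modified={c.txt} staged={e.txt, f.txt}
After op 8 (git add c.txt): modified={none} staged={c.txt, e.txt, f.txt}
After op 9 (git commit): modified={none} staged={none}
After op 10 (git reset f.txt): modified={none} staged={none}
After op 11 (modify f.txt): modified={f.txt} staged={none}
After op 12 (git add f.txt): modified={none} staged={f.txt}
After op 13 (git add f.txt): modified={none} staged={f.txt}
After op 14 (modify f.txt): modified={f.txt} staged={f.txt}
After op 15 (git reset f.txt): modified={f.txt} staged={none}
After op 16 (git add f.txt): modified={none} staged={f.txt}
After op 17 (git commit): modified={none} staged={none}
After op 18 (modify d.txt): modified={d.txt} staged={none}
After op 19 (modify f.txt): modified={d.txt, f.txt} staged={none}
After op 20 (git add f.txt): modified={d.txt} staged={f.txt}
After op 21 (modify b.txt): modified={b.txt, d.txt} staged={f.txt}
After op 22 (git add b.txt): modified={d.txt} staged={b.txt, f.txt}
After op 23 (git add d.txt): modified={none} staged={b.txt, d.txt, f.txt}
After op 24 (git reset b.txt): modified={b.txt} staged={d.txt, f.txt}
After op 25 (modify c.txt): modified={b.txt, c.txt} staged={d.txt, f.txt}
After op 26 (modify e.txt): modified={b.txt, c.txt, e.txt} staged={d.txt, f.txt}
After op 27 (git reset f.txt): modified={b.txt, c.txt, e.txt, f.txt} staged={d.txt}
After op 28 (git commit): modified={b.txt, c.txt, e.txt, f.txt} staged={none}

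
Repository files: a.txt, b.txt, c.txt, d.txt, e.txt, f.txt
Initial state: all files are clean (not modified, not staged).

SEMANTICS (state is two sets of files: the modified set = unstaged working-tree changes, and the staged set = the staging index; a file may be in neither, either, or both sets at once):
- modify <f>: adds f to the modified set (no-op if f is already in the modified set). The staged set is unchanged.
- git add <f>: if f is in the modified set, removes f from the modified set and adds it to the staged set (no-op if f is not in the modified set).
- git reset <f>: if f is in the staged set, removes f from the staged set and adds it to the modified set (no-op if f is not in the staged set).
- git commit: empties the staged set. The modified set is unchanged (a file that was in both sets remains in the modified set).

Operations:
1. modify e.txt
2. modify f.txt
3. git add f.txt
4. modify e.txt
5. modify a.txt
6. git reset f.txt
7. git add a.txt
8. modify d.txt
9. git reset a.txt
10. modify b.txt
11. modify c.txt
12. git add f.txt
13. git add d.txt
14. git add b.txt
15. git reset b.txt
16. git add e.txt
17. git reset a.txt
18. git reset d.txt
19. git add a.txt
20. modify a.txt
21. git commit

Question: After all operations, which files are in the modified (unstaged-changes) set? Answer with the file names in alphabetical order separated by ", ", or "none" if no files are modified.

After op 1 (modify e.txt): modified={e.txt} staged={none}
After op 2 (modify f.txt): modified={e.txt, f.txt} staged={none}
After op 3 (git add f.txt): modified={e.txt} staged={f.txt}
After op 4 (modify e.txt): modified={e.txt} staged={f.txt}
After op 5 (modify a.txt): modified={a.txt, e.txt} staged={f.txt}
After op 6 (git reset f.txt): modified={a.txt, e.txt, f.txt} staged={none}
After op 7 (git add a.txt): modified={e.txt, f.txt} staged={a.txt}
After op 8 (modify d.txt): modified={d.txt, e.txt, f.txt} staged={a.txt}
After op 9 (git reset a.txt): modified={a.txt, d.txt, e.txt, f.txt} staged={none}
After op 10 (modify b.txt): modified={a.txt, b.txt, d.txt, e.txt, f.txt} staged={none}
After op 11 (modify c.txt): modified={a.txt, b.txt, c.txt, d.txt, e.txt, f.txt} staged={none}
After op 12 (git add f.txt): modified={a.txt, b.txt, c.txt, d.txt, e.txt} staged={f.txt}
After op 13 (git add d.txt): modified={a.txt, b.txt, c.txt, e.txt} staged={d.txt, f.txt}
After op 14 (git add b.txt): modified={a.txt, c.txt, e.txt} staged={b.txt, d.txt, f.txt}
After op 15 (git reset b.txt): modified={a.txt, b.txt, c.txt, e.txt} staged={d.txt, f.txt}
After op 16 (git add e.txt): modified={a.txt, b.txt, c.txt} staged={d.txt, e.txt, f.txt}
After op 17 (git reset a.txt): modified={a.txt, b.txt, c.txt} staged={d.txt, e.txt, f.txt}
After op 18 (git reset d.txt): modified={a.txt, b.txt, c.txt, d.txt} staged={e.txt, f.txt}
After op 19 (git add a.txt): modified={b.txt, c.txt, d.txt} staged={a.txt, e.txt, f.txt}
After op 20 (modify a.txt): modified={a.txt, b.txt, c.txt, d.txt} staged={a.txt, e.txt, f.txt}
After op 21 (git commit): modified={a.txt, b.txt, c.txt, d.txt} staged={none}

Answer: a.txt, b.txt, c.txt, d.txt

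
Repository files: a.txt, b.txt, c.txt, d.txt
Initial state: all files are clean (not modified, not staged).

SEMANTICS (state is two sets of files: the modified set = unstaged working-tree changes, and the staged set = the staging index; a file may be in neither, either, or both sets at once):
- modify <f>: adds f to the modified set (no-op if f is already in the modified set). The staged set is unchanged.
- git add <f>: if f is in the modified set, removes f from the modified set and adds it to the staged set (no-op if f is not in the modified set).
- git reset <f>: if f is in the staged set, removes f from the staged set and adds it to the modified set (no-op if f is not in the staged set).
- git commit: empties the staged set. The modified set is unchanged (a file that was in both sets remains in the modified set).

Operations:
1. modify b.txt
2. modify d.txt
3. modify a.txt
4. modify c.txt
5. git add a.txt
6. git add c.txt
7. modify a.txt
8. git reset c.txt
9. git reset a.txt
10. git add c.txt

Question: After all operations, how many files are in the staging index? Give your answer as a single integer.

After op 1 (modify b.txt): modified={b.txt} staged={none}
After op 2 (modify d.txt): modified={b.txt, d.txt} staged={none}
After op 3 (modify a.txt): modified={a.txt, b.txt, d.txt} staged={none}
After op 4 (modify c.txt): modified={a.txt, b.txt, c.txt, d.txt} staged={none}
After op 5 (git add a.txt): modified={b.txt, c.txt, d.txt} staged={a.txt}
After op 6 (git add c.txt): modified={b.txt, d.txt} staged={a.txt, c.txt}
After op 7 (modify a.txt): modified={a.txt, b.txt, d.txt} staged={a.txt, c.txt}
After op 8 (git reset c.txt): modified={a.txt, b.txt, c.txt, d.txt} staged={a.txt}
After op 9 (git reset a.txt): modified={a.txt, b.txt, c.txt, d.txt} staged={none}
After op 10 (git add c.txt): modified={a.txt, b.txt, d.txt} staged={c.txt}
Final staged set: {c.txt} -> count=1

Answer: 1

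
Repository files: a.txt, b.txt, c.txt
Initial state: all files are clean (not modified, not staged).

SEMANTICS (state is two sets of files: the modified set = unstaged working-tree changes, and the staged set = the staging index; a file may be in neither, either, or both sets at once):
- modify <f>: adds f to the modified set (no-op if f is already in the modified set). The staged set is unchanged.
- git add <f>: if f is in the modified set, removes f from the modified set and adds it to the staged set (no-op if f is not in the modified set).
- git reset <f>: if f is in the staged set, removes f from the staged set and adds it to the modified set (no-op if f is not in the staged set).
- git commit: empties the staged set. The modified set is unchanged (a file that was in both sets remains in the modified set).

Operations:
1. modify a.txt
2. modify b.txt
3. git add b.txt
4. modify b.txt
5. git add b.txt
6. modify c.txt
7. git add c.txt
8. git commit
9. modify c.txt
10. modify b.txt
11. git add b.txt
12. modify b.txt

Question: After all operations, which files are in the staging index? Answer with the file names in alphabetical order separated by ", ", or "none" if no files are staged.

After op 1 (modify a.txt): modified={a.txt} staged={none}
After op 2 (modify b.txt): modified={a.txt, b.txt} staged={none}
After op 3 (git add b.txt): modified={a.txt} staged={b.txt}
After op 4 (modify b.txt): modified={a.txt, b.txt} staged={b.txt}
After op 5 (git add b.txt): modified={a.txt} staged={b.txt}
After op 6 (modify c.txt): modified={a.txt, c.txt} staged={b.txt}
After op 7 (git add c.txt): modified={a.txt} staged={b.txt, c.txt}
After op 8 (git commit): modified={a.txt} staged={none}
After op 9 (modify c.txt): modified={a.txt, c.txt} staged={none}
After op 10 (modify b.txt): modified={a.txt, b.txt, c.txt} staged={none}
After op 11 (git add b.txt): modified={a.txt, c.txt} staged={b.txt}
After op 12 (modify b.txt): modified={a.txt, b.txt, c.txt} staged={b.txt}

Answer: b.txt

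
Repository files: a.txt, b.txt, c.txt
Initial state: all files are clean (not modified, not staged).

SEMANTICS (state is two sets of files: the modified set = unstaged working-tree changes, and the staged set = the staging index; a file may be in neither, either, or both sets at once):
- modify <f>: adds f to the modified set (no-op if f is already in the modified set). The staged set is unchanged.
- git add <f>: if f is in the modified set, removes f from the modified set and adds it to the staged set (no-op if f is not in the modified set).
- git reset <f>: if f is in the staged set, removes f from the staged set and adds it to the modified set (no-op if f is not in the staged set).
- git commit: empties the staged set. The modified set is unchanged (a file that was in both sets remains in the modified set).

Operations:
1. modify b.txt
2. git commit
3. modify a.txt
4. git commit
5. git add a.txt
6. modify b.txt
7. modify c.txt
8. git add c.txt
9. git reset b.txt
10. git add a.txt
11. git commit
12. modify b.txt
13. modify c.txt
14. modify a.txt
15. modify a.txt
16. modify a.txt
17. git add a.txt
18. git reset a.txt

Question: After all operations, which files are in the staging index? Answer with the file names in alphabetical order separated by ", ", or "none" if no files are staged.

After op 1 (modify b.txt): modified={b.txt} staged={none}
After op 2 (git commit): modified={b.txt} staged={none}
After op 3 (modify a.txt): modified={a.txt, b.txt} staged={none}
After op 4 (git commit): modified={a.txt, b.txt} staged={none}
After op 5 (git add a.txt): modified={b.txt} staged={a.txt}
After op 6 (modify b.txt): modified={b.txt} staged={a.txt}
After op 7 (modify c.txt): modified={b.txt, c.txt} staged={a.txt}
After op 8 (git add c.txt): modified={b.txt} staged={a.txt, c.txt}
After op 9 (git reset b.txt): modified={b.txt} staged={a.txt, c.txt}
After op 10 (git add a.txt): modified={b.txt} staged={a.txt, c.txt}
After op 11 (git commit): modified={b.txt} staged={none}
After op 12 (modify b.txt): modified={b.txt} staged={none}
After op 13 (modify c.txt): modified={b.txt, c.txt} staged={none}
After op 14 (modify a.txt): modified={a.txt, b.txt, c.txt} staged={none}
After op 15 (modify a.txt): modified={a.txt, b.txt, c.txt} staged={none}
After op 16 (modify a.txt): modified={a.txt, b.txt, c.txt} staged={none}
After op 17 (git add a.txt): modified={b.txt, c.txt} staged={a.txt}
After op 18 (git reset a.txt): modified={a.txt, b.txt, c.txt} staged={none}

Answer: none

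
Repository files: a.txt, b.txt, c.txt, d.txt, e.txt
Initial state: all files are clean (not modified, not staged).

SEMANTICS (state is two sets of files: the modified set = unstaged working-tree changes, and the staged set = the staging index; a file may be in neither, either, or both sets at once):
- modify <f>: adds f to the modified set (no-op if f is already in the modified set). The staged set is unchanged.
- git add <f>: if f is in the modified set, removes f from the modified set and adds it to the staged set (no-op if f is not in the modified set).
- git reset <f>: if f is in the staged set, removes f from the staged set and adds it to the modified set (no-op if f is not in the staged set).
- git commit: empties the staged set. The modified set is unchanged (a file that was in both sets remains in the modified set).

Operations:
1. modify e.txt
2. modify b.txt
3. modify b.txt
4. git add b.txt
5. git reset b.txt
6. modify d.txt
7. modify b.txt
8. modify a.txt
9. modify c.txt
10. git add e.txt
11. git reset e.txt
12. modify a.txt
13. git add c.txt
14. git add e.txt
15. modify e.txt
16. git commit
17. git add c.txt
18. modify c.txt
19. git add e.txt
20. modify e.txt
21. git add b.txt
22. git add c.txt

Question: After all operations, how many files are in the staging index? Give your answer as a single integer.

Answer: 3

Derivation:
After op 1 (modify e.txt): modified={e.txt} staged={none}
After op 2 (modify b.txt): modified={b.txt, e.txt} staged={none}
After op 3 (modify b.txt): modified={b.txt, e.txt} staged={none}
After op 4 (git add b.txt): modified={e.txt} staged={b.txt}
After op 5 (git reset b.txt): modified={b.txt, e.txt} staged={none}
After op 6 (modify d.txt): modified={b.txt, d.txt, e.txt} staged={none}
After op 7 (modify b.txt): modified={b.txt, d.txt, e.txt} staged={none}
After op 8 (modify a.txt): modified={a.txt, b.txt, d.txt, e.txt} staged={none}
After op 9 (modify c.txt): modified={a.txt, b.txt, c.txt, d.txt, e.txt} staged={none}
After op 10 (git add e.txt): modified={a.txt, b.txt, c.txt, d.txt} staged={e.txt}
After op 11 (git reset e.txt): modified={a.txt, b.txt, c.txt, d.txt, e.txt} staged={none}
After op 12 (modify a.txt): modified={a.txt, b.txt, c.txt, d.txt, e.txt} staged={none}
After op 13 (git add c.txt): modified={a.txt, b.txt, d.txt, e.txt} staged={c.txt}
After op 14 (git add e.txt): modified={a.txt, b.txt, d.txt} staged={c.txt, e.txt}
After op 15 (modify e.txt): modified={a.txt, b.txt, d.txt, e.txt} staged={c.txt, e.txt}
After op 16 (git commit): modified={a.txt, b.txt, d.txt, e.txt} staged={none}
After op 17 (git add c.txt): modified={a.txt, b.txt, d.txt, e.txt} staged={none}
After op 18 (modify c.txt): modified={a.txt, b.txt, c.txt, d.txt, e.txt} staged={none}
After op 19 (git add e.txt): modified={a.txt, b.txt, c.txt, d.txt} staged={e.txt}
After op 20 (modify e.txt): modified={a.txt, b.txt, c.txt, d.txt, e.txt} staged={e.txt}
After op 21 (git add b.txt): modified={a.txt, c.txt, d.txt, e.txt} staged={b.txt, e.txt}
After op 22 (git add c.txt): modified={a.txt, d.txt, e.txt} staged={b.txt, c.txt, e.txt}
Final staged set: {b.txt, c.txt, e.txt} -> count=3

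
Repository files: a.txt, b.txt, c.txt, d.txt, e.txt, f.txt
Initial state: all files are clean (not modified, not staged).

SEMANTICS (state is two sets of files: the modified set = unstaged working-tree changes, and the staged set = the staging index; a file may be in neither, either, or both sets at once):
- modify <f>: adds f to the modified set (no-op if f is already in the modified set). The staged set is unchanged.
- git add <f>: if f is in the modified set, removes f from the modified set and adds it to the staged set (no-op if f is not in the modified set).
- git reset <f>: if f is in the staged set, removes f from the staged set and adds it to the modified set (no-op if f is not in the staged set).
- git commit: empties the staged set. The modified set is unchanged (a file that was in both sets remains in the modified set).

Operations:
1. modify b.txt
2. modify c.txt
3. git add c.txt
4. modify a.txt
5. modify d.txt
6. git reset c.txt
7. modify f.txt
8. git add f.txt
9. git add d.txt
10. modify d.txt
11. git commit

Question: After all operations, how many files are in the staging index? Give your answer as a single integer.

Answer: 0

Derivation:
After op 1 (modify b.txt): modified={b.txt} staged={none}
After op 2 (modify c.txt): modified={b.txt, c.txt} staged={none}
After op 3 (git add c.txt): modified={b.txt} staged={c.txt}
After op 4 (modify a.txt): modified={a.txt, b.txt} staged={c.txt}
After op 5 (modify d.txt): modified={a.txt, b.txt, d.txt} staged={c.txt}
After op 6 (git reset c.txt): modified={a.txt, b.txt, c.txt, d.txt} staged={none}
After op 7 (modify f.txt): modified={a.txt, b.txt, c.txt, d.txt, f.txt} staged={none}
After op 8 (git add f.txt): modified={a.txt, b.txt, c.txt, d.txt} staged={f.txt}
After op 9 (git add d.txt): modified={a.txt, b.txt, c.txt} staged={d.txt, f.txt}
After op 10 (modify d.txt): modified={a.txt, b.txt, c.txt, d.txt} staged={d.txt, f.txt}
After op 11 (git commit): modified={a.txt, b.txt, c.txt, d.txt} staged={none}
Final staged set: {none} -> count=0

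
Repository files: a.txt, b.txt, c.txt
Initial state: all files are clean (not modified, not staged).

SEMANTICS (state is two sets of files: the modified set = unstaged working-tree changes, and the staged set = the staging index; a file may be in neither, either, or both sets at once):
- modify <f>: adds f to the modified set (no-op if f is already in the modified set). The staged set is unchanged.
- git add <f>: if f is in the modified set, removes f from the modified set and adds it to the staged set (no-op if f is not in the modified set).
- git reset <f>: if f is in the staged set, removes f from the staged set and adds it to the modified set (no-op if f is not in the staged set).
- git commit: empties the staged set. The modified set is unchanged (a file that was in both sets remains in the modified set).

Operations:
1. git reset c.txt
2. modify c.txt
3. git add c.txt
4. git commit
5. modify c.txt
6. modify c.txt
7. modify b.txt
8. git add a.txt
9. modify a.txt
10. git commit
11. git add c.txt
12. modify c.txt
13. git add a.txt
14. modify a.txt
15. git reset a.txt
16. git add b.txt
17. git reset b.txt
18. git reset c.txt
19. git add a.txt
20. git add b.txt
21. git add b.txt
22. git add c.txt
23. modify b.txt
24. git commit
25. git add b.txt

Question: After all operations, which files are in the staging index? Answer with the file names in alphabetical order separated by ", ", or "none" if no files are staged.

Answer: b.txt

Derivation:
After op 1 (git reset c.txt): modified={none} staged={none}
After op 2 (modify c.txt): modified={c.txt} staged={none}
After op 3 (git add c.txt): modified={none} staged={c.txt}
After op 4 (git commit): modified={none} staged={none}
After op 5 (modify c.txt): modified={c.txt} staged={none}
After op 6 (modify c.txt): modified={c.txt} staged={none}
After op 7 (modify b.txt): modified={b.txt, c.txt} staged={none}
After op 8 (git add a.txt): modified={b.txt, c.txt} staged={none}
After op 9 (modify a.txt): modified={a.txt, b.txt, c.txt} staged={none}
After op 10 (git commit): modified={a.txt, b.txt, c.txt} staged={none}
After op 11 (git add c.txt): modified={a.txt, b.txt} staged={c.txt}
After op 12 (modify c.txt): modified={a.txt, b.txt, c.txt} staged={c.txt}
After op 13 (git add a.txt): modified={b.txt, c.txt} staged={a.txt, c.txt}
After op 14 (modify a.txt): modified={a.txt, b.txt, c.txt} staged={a.txt, c.txt}
After op 15 (git reset a.txt): modified={a.txt, b.txt, c.txt} staged={c.txt}
After op 16 (git add b.txt): modified={a.txt, c.txt} staged={b.txt, c.txt}
After op 17 (git reset b.txt): modified={a.txt, b.txt, c.txt} staged={c.txt}
After op 18 (git reset c.txt): modified={a.txt, b.txt, c.txt} staged={none}
After op 19 (git add a.txt): modified={b.txt, c.txt} staged={a.txt}
After op 20 (git add b.txt): modified={c.txt} staged={a.txt, b.txt}
After op 21 (git add b.txt): modified={c.txt} staged={a.txt, b.txt}
After op 22 (git add c.txt): modified={none} staged={a.txt, b.txt, c.txt}
After op 23 (modify b.txt): modified={b.txt} staged={a.txt, b.txt, c.txt}
After op 24 (git commit): modified={b.txt} staged={none}
After op 25 (git add b.txt): modified={none} staged={b.txt}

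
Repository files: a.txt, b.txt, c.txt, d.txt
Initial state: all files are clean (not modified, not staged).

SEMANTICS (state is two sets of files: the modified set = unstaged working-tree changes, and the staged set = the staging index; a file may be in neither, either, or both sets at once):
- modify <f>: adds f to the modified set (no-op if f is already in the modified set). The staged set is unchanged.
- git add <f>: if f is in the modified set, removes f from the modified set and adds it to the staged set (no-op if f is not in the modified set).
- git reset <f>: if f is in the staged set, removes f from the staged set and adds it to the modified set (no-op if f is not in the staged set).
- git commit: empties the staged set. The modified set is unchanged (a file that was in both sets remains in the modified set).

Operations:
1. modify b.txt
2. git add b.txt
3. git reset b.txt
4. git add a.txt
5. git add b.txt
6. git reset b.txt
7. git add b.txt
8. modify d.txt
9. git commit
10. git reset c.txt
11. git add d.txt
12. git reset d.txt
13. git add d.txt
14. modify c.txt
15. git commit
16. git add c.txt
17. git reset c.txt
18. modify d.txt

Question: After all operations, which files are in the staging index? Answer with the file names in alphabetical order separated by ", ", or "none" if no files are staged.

Answer: none

Derivation:
After op 1 (modify b.txt): modified={b.txt} staged={none}
After op 2 (git add b.txt): modified={none} staged={b.txt}
After op 3 (git reset b.txt): modified={b.txt} staged={none}
After op 4 (git add a.txt): modified={b.txt} staged={none}
After op 5 (git add b.txt): modified={none} staged={b.txt}
After op 6 (git reset b.txt): modified={b.txt} staged={none}
After op 7 (git add b.txt): modified={none} staged={b.txt}
After op 8 (modify d.txt): modified={d.txt} staged={b.txt}
After op 9 (git commit): modified={d.txt} staged={none}
After op 10 (git reset c.txt): modified={d.txt} staged={none}
After op 11 (git add d.txt): modified={none} staged={d.txt}
After op 12 (git reset d.txt): modified={d.txt} staged={none}
After op 13 (git add d.txt): modified={none} staged={d.txt}
After op 14 (modify c.txt): modified={c.txt} staged={d.txt}
After op 15 (git commit): modified={c.txt} staged={none}
After op 16 (git add c.txt): modified={none} staged={c.txt}
After op 17 (git reset c.txt): modified={c.txt} staged={none}
After op 18 (modify d.txt): modified={c.txt, d.txt} staged={none}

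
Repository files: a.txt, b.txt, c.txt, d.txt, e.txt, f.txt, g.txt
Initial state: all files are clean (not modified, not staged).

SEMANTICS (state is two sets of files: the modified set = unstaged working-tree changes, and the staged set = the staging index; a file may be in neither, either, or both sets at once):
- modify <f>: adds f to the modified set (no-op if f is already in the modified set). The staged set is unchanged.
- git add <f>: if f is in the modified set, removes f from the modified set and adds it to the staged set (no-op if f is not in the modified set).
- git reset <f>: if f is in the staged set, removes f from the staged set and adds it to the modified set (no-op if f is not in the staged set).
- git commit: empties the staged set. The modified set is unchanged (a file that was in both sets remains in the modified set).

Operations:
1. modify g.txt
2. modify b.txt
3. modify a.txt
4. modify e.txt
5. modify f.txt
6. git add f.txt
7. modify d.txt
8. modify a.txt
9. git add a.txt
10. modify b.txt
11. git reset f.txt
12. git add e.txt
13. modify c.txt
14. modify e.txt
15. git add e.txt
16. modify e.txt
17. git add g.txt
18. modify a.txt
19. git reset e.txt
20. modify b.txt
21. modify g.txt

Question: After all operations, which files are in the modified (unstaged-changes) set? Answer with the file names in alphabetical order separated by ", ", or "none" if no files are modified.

Answer: a.txt, b.txt, c.txt, d.txt, e.txt, f.txt, g.txt

Derivation:
After op 1 (modify g.txt): modified={g.txt} staged={none}
After op 2 (modify b.txt): modified={b.txt, g.txt} staged={none}
After op 3 (modify a.txt): modified={a.txt, b.txt, g.txt} staged={none}
After op 4 (modify e.txt): modified={a.txt, b.txt, e.txt, g.txt} staged={none}
After op 5 (modify f.txt): modified={a.txt, b.txt, e.txt, f.txt, g.txt} staged={none}
After op 6 (git add f.txt): modified={a.txt, b.txt, e.txt, g.txt} staged={f.txt}
After op 7 (modify d.txt): modified={a.txt, b.txt, d.txt, e.txt, g.txt} staged={f.txt}
After op 8 (modify a.txt): modified={a.txt, b.txt, d.txt, e.txt, g.txt} staged={f.txt}
After op 9 (git add a.txt): modified={b.txt, d.txt, e.txt, g.txt} staged={a.txt, f.txt}
After op 10 (modify b.txt): modified={b.txt, d.txt, e.txt, g.txt} staged={a.txt, f.txt}
After op 11 (git reset f.txt): modified={b.txt, d.txt, e.txt, f.txt, g.txt} staged={a.txt}
After op 12 (git add e.txt): modified={b.txt, d.txt, f.txt, g.txt} staged={a.txt, e.txt}
After op 13 (modify c.txt): modified={b.txt, c.txt, d.txt, f.txt, g.txt} staged={a.txt, e.txt}
After op 14 (modify e.txt): modified={b.txt, c.txt, d.txt, e.txt, f.txt, g.txt} staged={a.txt, e.txt}
After op 15 (git add e.txt): modified={b.txt, c.txt, d.txt, f.txt, g.txt} staged={a.txt, e.txt}
After op 16 (modify e.txt): modified={b.txt, c.txt, d.txt, e.txt, f.txt, g.txt} staged={a.txt, e.txt}
After op 17 (git add g.txt): modified={b.txt, c.txt, d.txt, e.txt, f.txt} staged={a.txt, e.txt, g.txt}
After op 18 (modify a.txt): modified={a.txt, b.txt, c.txt, d.txt, e.txt, f.txt} staged={a.txt, e.txt, g.txt}
After op 19 (git reset e.txt): modified={a.txt, b.txt, c.txt, d.txt, e.txt, f.txt} staged={a.txt, g.txt}
After op 20 (modify b.txt): modified={a.txt, b.txt, c.txt, d.txt, e.txt, f.txt} staged={a.txt, g.txt}
After op 21 (modify g.txt): modified={a.txt, b.txt, c.txt, d.txt, e.txt, f.txt, g.txt} staged={a.txt, g.txt}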